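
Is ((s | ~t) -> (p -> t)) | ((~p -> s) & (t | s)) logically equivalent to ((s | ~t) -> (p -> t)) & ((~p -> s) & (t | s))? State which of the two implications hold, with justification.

(⟹) This fails. Under t = F, p = F, s = F, the left side is true but the right side is false.

(⟸) Assume the antecedent. If t is true, the consequent reduces to true regardless of the other variables. If t is false, the antecedent forces (t = F, p = F, s = T), and the consequent holds there. Either way the consequent holds.

Not equivalent: only (⇐) holds.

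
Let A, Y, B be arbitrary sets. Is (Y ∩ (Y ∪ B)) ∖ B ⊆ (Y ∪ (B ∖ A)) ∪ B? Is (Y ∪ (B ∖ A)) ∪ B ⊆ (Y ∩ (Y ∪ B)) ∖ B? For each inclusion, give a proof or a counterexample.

(⟸) This inclusion fails. Take A = ∅, Y = ∅, B = {1}; then 1 ∈ (Y ∪ (B ∖ A)) ∪ B but 1 ∉ (Y ∩ (Y ∪ B)) ∖ B.

(⟹) Let x ∈ (Y ∩ (Y ∪ B)) ∖ B. Then either x ∈ Y and x ∉ A, B; or x ∈ A ∩ Y and x ∉ B. In each case x ∈ (Y ∪ (B ∖ A)) ∪ B, so (Y ∩ (Y ∪ B)) ∖ B ⊆ (Y ∪ (B ∖ A)) ∪ B.

(⊆) holds; (⊇) fails.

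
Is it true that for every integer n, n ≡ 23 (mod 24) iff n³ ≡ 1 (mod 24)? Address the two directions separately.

(⇒) This fails: take n = 23. Then 23 ≡ 23 (mod 24), but 23³ = 12167 ≡ 23 (mod 24), not 1.

(⇐) This fails: take n = 1. Then 1³ = 1 ≡ 1 (mod 24), yet 1 ≡ 1 (mod 24), not 23.

(⇒) fails and (⇐) fails.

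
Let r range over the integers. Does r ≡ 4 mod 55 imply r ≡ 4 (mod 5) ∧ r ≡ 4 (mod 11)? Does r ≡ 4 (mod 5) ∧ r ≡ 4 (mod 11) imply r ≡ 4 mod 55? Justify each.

[⇒] Suppose r ≡ 4 (mod 55); write r = 55j + 4. Since 5 ∣ 55, reducing mod 5 gives r ≡ 4 (mod 5); since 11 ∣ 55, reducing mod 11 gives r ≡ 4 (mod 11).

[⇐] Conversely, if r ≡ 4 (mod 5) and r ≡ 4 (mod 11), then by the Chinese remainder theorem r ≡ 4 (mod 55). This is exactly r ≡ 4 (mod 55).

Both directions hold; the statement is true.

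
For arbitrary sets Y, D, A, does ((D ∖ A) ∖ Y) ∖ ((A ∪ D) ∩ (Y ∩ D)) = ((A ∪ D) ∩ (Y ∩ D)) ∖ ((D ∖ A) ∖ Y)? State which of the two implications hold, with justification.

(⊆) fails and (⊇) fails.

(⊆) This inclusion fails. Take Y = ∅, D = {1}, A = ∅; then 1 ∈ ((D ∖ A) ∖ Y) ∖ ((A ∪ D) ∩ (Y ∩ D)) but 1 ∉ ((A ∪ D) ∩ (Y ∩ D)) ∖ ((D ∖ A) ∖ Y).

(⊇) This inclusion fails. Take Y = {1}, D = {1}, A = ∅; then 1 ∈ ((A ∪ D) ∩ (Y ∩ D)) ∖ ((D ∖ A) ∖ Y) but 1 ∉ ((D ∖ A) ∖ Y) ∖ ((A ∪ D) ∩ (Y ∩ D)).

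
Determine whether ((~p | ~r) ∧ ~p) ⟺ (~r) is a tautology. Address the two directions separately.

Forward direction. This fails. Under r = T, p = F, the left side is true but the right side is false.

Converse. This fails. Under r = F, p = T, the left side is false but the right side is true.

(⇒) fails and (⇐) fails.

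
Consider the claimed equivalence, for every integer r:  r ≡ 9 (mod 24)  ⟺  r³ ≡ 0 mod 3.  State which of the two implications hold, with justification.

(⇒) holds; (⇐) fails.

(⟹) Suppose r ≡ 9 (mod 24). Then r³ ≡ 9³ = 729 (mod 24), and since 3 ∣ 24, also r³ ≡ 0 (mod 3).

(⟸) This fails: take r = 0. Then 0³ = 0 ≡ 0 (mod 3), yet 0 ≡ 0 (mod 24), not 9.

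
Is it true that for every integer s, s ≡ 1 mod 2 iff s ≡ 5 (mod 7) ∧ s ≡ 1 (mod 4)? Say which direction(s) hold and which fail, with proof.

Only the converse holds.

[⇒] This fails: s = 1 gives 1 ≡ 1 (mod 2) but 1 ≡ 1 (mod 7), so the conjunction on the right does not hold.

[⇐] Conversely, if s ≡ 5 (mod 7) and s ≡ 1 (mod 4), then by the Chinese remainder theorem s ≡ 5 (mod 28). Since 5 ≡ 1 (mod 2) and 2 ∣ 28, we get s ≡ 1 (mod 2).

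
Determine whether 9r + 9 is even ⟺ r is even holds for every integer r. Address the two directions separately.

Both directions fail.

Forward direction. This fails: r = 3 gives 9r + 9 = 36, which is even, but 3 is odd, not even.

Converse. This also fails: r = 4 is even, but 9r + 9 = 45 is odd, not even.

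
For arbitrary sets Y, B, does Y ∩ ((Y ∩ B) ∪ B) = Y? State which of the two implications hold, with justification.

(⊆) Let x ∈ Y ∩ ((Y ∩ B) ∪ B). Then x ∈ Y ∩ B, from which x ∈ Y.

(⊇) This inclusion fails. Take Y = {1}, B = ∅; then 1 ∈ Y but 1 ∉ Y ∩ ((Y ∩ B) ∪ B).

(⊆) holds; (⊇) fails.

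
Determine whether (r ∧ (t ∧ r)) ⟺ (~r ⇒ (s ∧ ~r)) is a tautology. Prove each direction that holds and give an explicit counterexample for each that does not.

[⇐] This fails. Under r = T, s = F, t = F, the left side is false but the right side is true.

[⇒] Assume the antecedent. If r is true, ~r ⇒ (s ∧ ~r) reduces to true regardless of the other variables. If r is false, the antecedent cannot hold. Either way ~r ⇒ (s ∧ ~r) holds.

Not equivalent: only (⇒) holds.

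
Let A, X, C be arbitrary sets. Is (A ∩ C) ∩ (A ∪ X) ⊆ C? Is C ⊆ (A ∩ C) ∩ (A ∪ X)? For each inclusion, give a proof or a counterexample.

(⟹) Let x ∈ (A ∩ C) ∩ (A ∪ X). Then either x ∈ A ∩ C and x ∉ X; or x ∈ A ∩ X ∩ C. In each case x ∈ C, so (A ∩ C) ∩ (A ∪ X) ⊆ C.

(⟸) This inclusion fails. Take A = ∅, X = ∅, C = {1}; then 1 ∈ C but 1 ∉ (A ∩ C) ∩ (A ∪ X).

Only the forward inclusion holds.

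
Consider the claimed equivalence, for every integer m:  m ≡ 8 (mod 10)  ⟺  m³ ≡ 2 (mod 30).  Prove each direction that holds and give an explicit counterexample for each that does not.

Only the converse holds.

(⟸) The residues r modulo 30 with r³ ≡ 2 (mod 30) are exactly {8}, and each is ≡ 8 (mod 10).

(⟹) This fails: take m = 18. Then 18 ≡ 8 (mod 10), but 18³ = 5832 ≡ 12 (mod 30), not 2.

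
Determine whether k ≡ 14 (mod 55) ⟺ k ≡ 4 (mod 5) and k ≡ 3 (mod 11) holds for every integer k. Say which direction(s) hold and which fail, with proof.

Both directions hold.

Converse. If k ≡ 4 (mod 5) and k ≡ 3 (mod 11), then by the Chinese remainder theorem k ≡ 14 (mod 55). This is exactly k ≡ 14 (mod 55).

Forward direction. Suppose k ≡ 14 (mod 55); write k = 55j + 14. Since 5 ∣ 55, reducing mod 5 gives k ≡ 14 ≡ 4 (mod 5); since 11 ∣ 55, reducing mod 11 gives k ≡ 14 ≡ 3 (mod 11).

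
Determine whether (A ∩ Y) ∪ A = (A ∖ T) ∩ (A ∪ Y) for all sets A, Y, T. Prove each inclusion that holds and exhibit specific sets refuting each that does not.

Only the reverse inclusion holds.

Forward inclusion. This inclusion fails. Take A = {1}, Y = ∅, T = {1}; then 1 ∈ (A ∩ Y) ∪ A but 1 ∉ (A ∖ T) ∩ (A ∪ Y).

Reverse inclusion. Let x ∈ (A ∖ T) ∩ (A ∪ Y). Then either x ∈ A and x ∉ Y, T; or x ∈ A ∩ Y and x ∉ T. In each case x ∈ (A ∩ Y) ∪ A, so (A ∖ T) ∩ (A ∪ Y) ⊆ (A ∩ Y) ∪ A.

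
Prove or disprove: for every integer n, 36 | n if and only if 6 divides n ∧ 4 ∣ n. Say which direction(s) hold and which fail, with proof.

Forward direction. If 36 ∣ n, write n = 36q. Since 36 = 6·6, n = 6·(6q), so 6 ∣ n; and since 36 = 9·4, n = 4·(9q), so 4 ∣ n.

Converse. This fails: take n = 12. Both 6 ∣ 12 and 4 ∣ 12, yet 12 is not a multiple of 36 (since 12 = 0·36 + 12), so 36 ∤ 12.

Only the forward implication holds.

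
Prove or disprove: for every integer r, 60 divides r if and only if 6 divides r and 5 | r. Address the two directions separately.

Only the forward implication holds.

(←) This fails: take r = 30. Both 6 ∣ 30 and 5 ∣ 30, yet 30 is not a multiple of 60 (since 30 = 0·60 + 30), so 60 ∤ 30.

(→) If 60 ∣ r, write r = 60q. Since 60 = 10·6, r = 6·(10q), so 6 ∣ r; and since 60 = 12·5, r = 5·(12q), so 5 ∣ r.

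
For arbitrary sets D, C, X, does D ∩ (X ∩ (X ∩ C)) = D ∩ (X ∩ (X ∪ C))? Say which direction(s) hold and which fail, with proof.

Forward inclusion. Let x ∈ D ∩ (X ∩ (X ∩ C)). Then x ∈ D ∩ C ∩ X, from which x ∈ D ∩ (X ∩ (X ∪ C)).

Reverse inclusion. This inclusion fails. Take D = {1}, C = ∅, X = {1}; then 1 ∈ D ∩ (X ∩ (X ∪ C)) but 1 ∉ D ∩ (X ∩ (X ∩ C)).

Only the forward inclusion holds.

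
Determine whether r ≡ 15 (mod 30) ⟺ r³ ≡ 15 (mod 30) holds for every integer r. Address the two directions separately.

(←) Suppose r³ ≡ 15 (mod 30). The only residue r in {0, …, 29} with r³ ≡ 15 (mod 30) is r = 15, so r ≡ 15 (mod 30).

(→) Suppose r ≡ 15 (mod 30). Write r = 30j + 15. Then (30j + 15)³ = 27000j³ + 40500j² + 20250j + 3375 = 30(900j³ + 1350j² + 675j + 112) + 15, so r³ ≡ 15 (mod 30).

Both directions hold.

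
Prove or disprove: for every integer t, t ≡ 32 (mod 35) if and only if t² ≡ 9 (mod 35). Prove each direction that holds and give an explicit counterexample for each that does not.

(⇒) holds; (⇐) fails.

[⇒] Suppose t ≡ 32 (mod 35). Write t = 35j + 32. Then (35j + 32)² = 1225j² + 2240j + 1024 = 35(35j² + 64j + 29) + 9, so t² ≡ 9 (mod 35).

[⇐] This fails: take t = 3. Then 3² = 9 ≡ 9 (mod 35), yet 3 ≡ 3 (mod 35), not 32.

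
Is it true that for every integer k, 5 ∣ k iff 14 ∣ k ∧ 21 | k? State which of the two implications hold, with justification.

Neither implication holds.

[⇒] This fails: take k = 5. Certainly 5 ∣ 5, but 14 ∤ 5.

[⇐] This fails: take k = 42. Both 14 ∣ 42 and 21 ∣ 42, yet 42 is not a multiple of 5 (since 42 = 8·5 + 2), so 5 ∤ 42.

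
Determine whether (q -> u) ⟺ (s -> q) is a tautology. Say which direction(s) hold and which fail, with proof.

(⇒) fails and (⇐) fails.

(⟹) This fails. Under q = F, u = F, s = T, the left side is true but the right side is false.

(⟸) This fails. Under q = T, u = F, s = F, the left side is false but the right side is true.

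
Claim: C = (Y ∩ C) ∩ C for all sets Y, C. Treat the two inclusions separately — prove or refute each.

(⊆) fails; (⊇) holds.

(⊆) This inclusion fails. Take Y = ∅, C = {1}; then 1 ∈ C but 1 ∉ (Y ∩ C) ∩ C.

(⊇) Let x ∈ (Y ∩ C) ∩ C. Then x ∈ Y ∩ C, from which x ∈ C.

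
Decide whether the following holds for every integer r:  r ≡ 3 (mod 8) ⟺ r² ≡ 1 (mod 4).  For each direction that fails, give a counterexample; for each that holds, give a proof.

The forward direction holds; the converse fails.

(→) Suppose r ≡ 3 (mod 8). Then r² ≡ 3² = 9 (mod 8), and since 4 ∣ 8, also r² ≡ 1 (mod 4).

(←) This fails: take r = 1. Then 1² = 1 ≡ 1 (mod 4), yet 1 ≡ 1 (mod 8), not 3.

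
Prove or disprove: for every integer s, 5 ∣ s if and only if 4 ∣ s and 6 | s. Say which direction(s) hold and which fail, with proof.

Neither implication holds.

[⇒] This fails: take s = 5. Certainly 5 ∣ 5, but 4 ∤ 5.

[⇐] This fails: take s = 12. Both 4 ∣ 12 and 6 ∣ 12, yet 12 is not a multiple of 5 (since 12 = 2·5 + 2), so 5 ∤ 12.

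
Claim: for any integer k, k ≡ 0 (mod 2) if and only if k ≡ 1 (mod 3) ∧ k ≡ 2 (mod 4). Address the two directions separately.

The forward direction fails; the converse holds.

Forward direction. This fails: k = 0 gives 0 ≡ 0 (mod 2) but 0 ≡ 0 (mod 3), so the conjunction on the right does not hold.

Converse. If k ≡ 1 (mod 3) and k ≡ 2 (mod 4), then by the Chinese remainder theorem k ≡ 10 (mod 12). Since 10 ≡ 0 (mod 2) and 2 ∣ 12, we get k ≡ 0 (mod 2).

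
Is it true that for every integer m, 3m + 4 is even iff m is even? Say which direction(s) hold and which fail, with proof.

The biconditional holds.

(←) Suppose m is even; write m = 2j. Then 3m + 4 = 3·(2j) + 4 = 2·3j + 4, which is even.

(→) Suppose 3m + 4 is even. Since 3 is odd, 3m and m have the same parity, so 3m + 4 ≡ m + 4 (mod 2). As 4 is even, 3m + 4 is even exactly when m is even. Thus m is even.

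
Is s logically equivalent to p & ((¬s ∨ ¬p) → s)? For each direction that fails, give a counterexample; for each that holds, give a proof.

Only the reverse direction holds.

[⇒] This fails. Under p = F, s = T, the left side is true but the right side is false.

[⇐] Assume the antecedent. If p is true, the antecedent forces (p = T, s = T), and s holds there. If p is false, the antecedent cannot hold. Either way s holds.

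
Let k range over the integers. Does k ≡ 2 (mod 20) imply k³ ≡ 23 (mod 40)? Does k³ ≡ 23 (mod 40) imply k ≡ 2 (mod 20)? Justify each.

Both directions fail.

[⇒] This fails: take k = 2. Then 2 ≡ 2 (mod 20), but 2³ = 8 ≡ 8 (mod 40), not 23.

[⇐] This fails: take k = 7. Then 7³ = 343 ≡ 23 (mod 40), yet 7 ≡ 7 (mod 20), not 2.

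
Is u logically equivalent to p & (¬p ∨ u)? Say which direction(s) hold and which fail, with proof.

Only the reverse direction holds.

(→) This fails. Under u = T, p = F, the left side is true but the right side is false.

(←) Assume the antecedent. If u is true, u reduces to true regardless of the other variables. If u is false, the antecedent cannot hold. Either way u holds.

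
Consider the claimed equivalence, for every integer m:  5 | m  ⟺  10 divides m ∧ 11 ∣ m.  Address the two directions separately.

[⇒] This fails: take m = 5. Certainly 5 ∣ 5, but 10 ∤ 5.

[⇐] Suppose 10 ∣ m and 11 ∣ m. Any common multiple of 10 and 11 is a multiple of their lcm; here gcd(10, 11) = 1, so lcm(10, 11) = 10·11 = 110, so 110 ∣ m. Since 5 ∣ 110, it follows that 5 ∣ m.

The forward direction fails; the converse holds.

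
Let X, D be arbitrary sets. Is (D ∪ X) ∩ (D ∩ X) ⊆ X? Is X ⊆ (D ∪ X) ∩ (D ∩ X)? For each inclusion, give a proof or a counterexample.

Only the forward inclusion holds.

(⊆) Let x ∈ (D ∪ X) ∩ (D ∩ X). Then x ∈ X ∩ D, from which x ∈ X.

(⊇) This inclusion fails. Take X = {1}, D = ∅; then 1 ∈ X but 1 ∉ (D ∪ X) ∩ (D ∩ X).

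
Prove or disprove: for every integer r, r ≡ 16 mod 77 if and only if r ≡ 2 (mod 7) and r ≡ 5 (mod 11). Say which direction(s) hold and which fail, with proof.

Both directions hold; the statement is true.

(⇒) Suppose r ≡ 16 (mod 77); write r = 77j + 16. Since 7 ∣ 77, reducing mod 7 gives r ≡ 16 ≡ 2 (mod 7); since 11 ∣ 77, reducing mod 11 gives r ≡ 16 ≡ 5 (mod 11).

(⇐) Conversely, if r ≡ 2 (mod 7) and r ≡ 5 (mod 11), then by the Chinese remainder theorem r ≡ 16 (mod 77). This is exactly r ≡ 16 (mod 77).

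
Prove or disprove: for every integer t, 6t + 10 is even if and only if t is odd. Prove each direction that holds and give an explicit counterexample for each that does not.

[⇐] Suppose t is odd. Since 6 is even, 6t is even for every t, so 6t + 10 has the same parity as 10, which is even. Hence 6t + 10 is even.

[⇒] This fails: take t = 4. Then 6t + 10 = 34, which is even, yet t = 4 is even, not odd.

Not equivalent: only (⇐) holds.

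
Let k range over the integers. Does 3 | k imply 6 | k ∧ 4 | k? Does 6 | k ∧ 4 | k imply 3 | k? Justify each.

[⇒] This fails: take k = 3. Certainly 3 ∣ 3, but 6 ∤ 3.

[⇐] Suppose 6 ∣ k and 4 ∣ k. Any common multiple of 6 and 4 is a multiple of their lcm; here lcm(6, 4) = 6·4/gcd(6, 4) = 24/2 = 12, so 12 ∣ k. Since 3 ∣ 12, it follows that 3 ∣ k.

Only the reverse direction holds.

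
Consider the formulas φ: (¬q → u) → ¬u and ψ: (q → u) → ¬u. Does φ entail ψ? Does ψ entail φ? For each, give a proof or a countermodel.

Both directions hold; the statement is true.

(⟸) Assume the antecedent. If u is true, the antecedent cannot hold. If u is false, (¬q → u) → ¬u reduces to true regardless of the other variables. Either way (¬q → u) → ¬u holds.

(⟹) Assume the antecedent. If u is true, the antecedent cannot hold. If u is false, (q → u) → ¬u reduces to true regardless of the other variables. Either way (q → u) → ¬u holds.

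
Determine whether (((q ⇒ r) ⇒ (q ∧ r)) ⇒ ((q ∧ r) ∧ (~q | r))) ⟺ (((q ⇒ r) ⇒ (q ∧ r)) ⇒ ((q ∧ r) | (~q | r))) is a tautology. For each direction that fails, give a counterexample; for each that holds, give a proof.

Both directions hold; the statement is true.

[⇒] Assume the antecedent. If q is true, the antecedent forces (q = T, r = T), and the consequent holds there. If q is false, the consequent reduces to true regardless of the other variables. Either way the consequent holds.

[⇐] Assume the antecedent. If q is true, the antecedent forces (q = T, r = T), and the consequent holds there. If q is false, the consequent reduces to true regardless of the other variables. Either way the consequent holds.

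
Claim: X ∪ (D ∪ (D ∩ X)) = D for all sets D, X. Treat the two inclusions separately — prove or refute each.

Only the reverse inclusion holds.

Reverse inclusion. Let x ∈ D. Then either x ∈ D and x ∉ X; or x ∈ D ∩ X. In each case x ∈ X ∪ (D ∪ (D ∩ X)), so D ⊆ X ∪ (D ∪ (D ∩ X)).

Forward inclusion. This inclusion fails. Take D = ∅, X = {1}; then 1 ∈ X ∪ (D ∪ (D ∩ X)) but 1 ∉ D.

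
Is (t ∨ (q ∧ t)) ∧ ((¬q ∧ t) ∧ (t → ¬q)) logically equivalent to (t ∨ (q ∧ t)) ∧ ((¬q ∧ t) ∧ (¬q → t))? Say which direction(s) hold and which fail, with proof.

Forward direction. Assume the antecedent. If q is true, the antecedent cannot hold. If q is false, the antecedent forces (q = F, t = T), and the consequent holds there. Either way the consequent holds.

Converse. Assume the antecedent. If q is true, the antecedent cannot hold. If q is false, the antecedent forces (q = F, t = T), and the consequent holds there. Either way the consequent holds.

Both directions hold; the statement is true.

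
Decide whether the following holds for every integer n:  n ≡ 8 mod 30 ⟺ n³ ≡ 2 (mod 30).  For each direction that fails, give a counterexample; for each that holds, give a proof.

Equivalent; both directions hold.

Forward direction. Suppose n ≡ 8 mod 30. Write n = 30j + 8. Then (30j + 8)³ = 27000j³ + 21600j² + 5760j + 512 = 30(900j³ + 720j² + 192j + 17) + 2, so n³ ≡ 2 (mod 30).

Converse. Suppose n³ ≡ 2 (mod 30). The only residue r in {0, …, 29} with r³ ≡ 2 (mod 30) is r = 8, so n ≡ 8 (mod 30).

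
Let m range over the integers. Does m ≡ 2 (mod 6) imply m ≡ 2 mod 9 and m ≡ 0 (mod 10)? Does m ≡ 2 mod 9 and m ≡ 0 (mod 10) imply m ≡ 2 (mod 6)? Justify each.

Only the reverse direction holds.

(⇒) This fails: m = 32 gives 32 ≡ 2 (mod 6) but 32 ≡ 5 (mod 9), so the conjunction on the right does not hold.

(⇐) Conversely, if m ≡ 2 (mod 9) and m ≡ 0 (mod 10), then by the Chinese remainder theorem m ≡ 20 (mod 90). Since 20 ≡ 2 (mod 6) and 6 ∣ 90, we get m ≡ 2 (mod 6).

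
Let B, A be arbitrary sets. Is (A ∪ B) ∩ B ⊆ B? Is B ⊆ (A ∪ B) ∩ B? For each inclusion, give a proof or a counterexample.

Both inclusions hold; the sets are equal.

Forward inclusion. Let x ∈ (A ∪ B) ∩ B. Then either x ∈ B and x ∉ A; or x ∈ B ∩ A. In each case x ∈ B, so (A ∪ B) ∩ B ⊆ B.

Reverse inclusion. Let x ∈ B. Then either x ∈ B and x ∉ A; or x ∈ B ∩ A. In each case x ∈ (A ∪ B) ∩ B, so B ⊆ (A ∪ B) ∩ B.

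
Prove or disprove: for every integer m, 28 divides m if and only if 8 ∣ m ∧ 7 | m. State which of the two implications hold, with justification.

(⇒) This fails: take m = 28. Certainly 28 ∣ 28, but 8 ∤ 28.

(⇐) Suppose 8 ∣ m and 7 ∣ m. Any common multiple of 8 and 7 is a multiple of their lcm; here gcd(8, 7) = 1, so lcm(8, 7) = 8·7 = 56, so 56 ∣ m. Since 28 ∣ 56, it follows that 28 ∣ m.

Not equivalent: only (⇐) holds.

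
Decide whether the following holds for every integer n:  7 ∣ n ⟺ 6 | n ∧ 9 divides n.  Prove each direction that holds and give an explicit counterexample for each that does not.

Forward direction. This fails: take n = 7. Certainly 7 ∣ 7, but 6 ∤ 7.

Converse. This fails: take n = 18. Both 6 ∣ 18 and 9 ∣ 18, yet 18 is not a multiple of 7 (since 18 = 2·7 + 4), so 7 ∤ 18.

Neither implication holds.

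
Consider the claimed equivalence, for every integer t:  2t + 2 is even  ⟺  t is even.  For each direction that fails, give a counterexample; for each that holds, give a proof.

Only the reverse direction holds.

(⇒) This fails: take t = 5. Then 2t + 2 = 12, which is even, yet t = 5 is odd, not even.

(⇐) Suppose t is even. Since 2 is even, 2t is even for every t, so 2t + 2 has the same parity as 2, which is even. Hence 2t + 2 is even.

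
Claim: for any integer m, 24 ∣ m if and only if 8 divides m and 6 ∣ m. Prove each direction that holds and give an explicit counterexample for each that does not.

Both directions hold.

(⇒) If 24 ∣ m, write m = 24q. Since 24 = 3·8, m = 8·(3q), so 8 ∣ m; and since 24 = 4·6, m = 6·(4q), so 6 ∣ m.

(⇐) Suppose 8 ∣ m and 6 ∣ m. Any common multiple of 8 and 6 is a multiple of their lcm; here lcm(8, 6) = 8·6/gcd(8, 6) = 48/2 = 24, so 24 ∣ m.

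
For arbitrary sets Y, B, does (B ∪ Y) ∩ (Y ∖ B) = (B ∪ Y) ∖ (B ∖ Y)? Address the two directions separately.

Forward inclusion. Let x ∈ (B ∪ Y) ∩ (Y ∖ B). Then x ∈ Y and x ∉ B, from which x ∈ (B ∪ Y) ∖ (B ∖ Y).

Reverse inclusion. This inclusion fails. Take Y = {1}, B = {1}; then 1 ∈ (B ∪ Y) ∖ (B ∖ Y) but 1 ∉ (B ∪ Y) ∩ (Y ∖ B).

Only the forward inclusion holds.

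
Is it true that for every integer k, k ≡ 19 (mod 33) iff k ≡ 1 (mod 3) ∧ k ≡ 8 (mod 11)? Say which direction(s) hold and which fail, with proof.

Both implications hold.

(→) Suppose k ≡ 19 (mod 33); write k = 33j + 19. Since 3 ∣ 33, reducing mod 3 gives k ≡ 19 ≡ 1 (mod 3); since 11 ∣ 33, reducing mod 11 gives k ≡ 19 ≡ 8 (mod 11).

(←) Conversely, if k ≡ 1 (mod 3) and k ≡ 8 (mod 11), then by the Chinese remainder theorem k ≡ 19 (mod 33). This is exactly k ≡ 19 (mod 33).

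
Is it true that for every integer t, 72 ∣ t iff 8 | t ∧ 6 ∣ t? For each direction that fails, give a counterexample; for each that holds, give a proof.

Forward direction. If 72 ∣ t, write t = 72q. Since 72 = 9·8, t = 8·(9q), so 8 ∣ t; and since 72 = 12·6, t = 6·(12q), so 6 ∣ t.

Converse. This fails: take t = 24. Both 8 ∣ 24 and 6 ∣ 24, yet 24 is not a multiple of 72 (since 24 = 0·72 + 24), so 72 ∤ 24.

The forward direction holds; the converse fails.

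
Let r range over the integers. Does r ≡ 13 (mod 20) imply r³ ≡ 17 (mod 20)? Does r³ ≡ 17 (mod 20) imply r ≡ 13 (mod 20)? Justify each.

The biconditional holds.

(⟸) Suppose r³ ≡ 17 (mod 20). The only residue r in {0, …, 19} with r³ ≡ 17 (mod 20) is r = 13, so r ≡ 13 (mod 20).

(⟹) Suppose r ≡ 13 (mod 20). Write r = 20j + 13. Then (20j + 13)³ = 8000j³ + 15600j² + 10140j + 2197 = 20(400j³ + 780j² + 507j + 109) + 17, so r³ ≡ 17 (mod 20).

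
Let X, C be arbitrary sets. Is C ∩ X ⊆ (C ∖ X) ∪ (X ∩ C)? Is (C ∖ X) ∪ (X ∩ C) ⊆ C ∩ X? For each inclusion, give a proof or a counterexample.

Reverse inclusion. This inclusion fails. Take X = ∅, C = {1}; then 1 ∈ (C ∖ X) ∪ (X ∩ C) but 1 ∉ C ∩ X.

Forward inclusion. Let x ∈ C ∩ X. Then x ∈ X ∩ C, from which x ∈ (C ∖ X) ∪ (X ∩ C).

The sets are not equal: only the forward inclusion holds.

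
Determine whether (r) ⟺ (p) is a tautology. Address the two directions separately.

(⟹) This fails. Under r = T, p = F, the left side is true but the right side is false.

(⟸) This fails. Under r = F, p = T, the left side is false but the right side is true.

Neither implication holds.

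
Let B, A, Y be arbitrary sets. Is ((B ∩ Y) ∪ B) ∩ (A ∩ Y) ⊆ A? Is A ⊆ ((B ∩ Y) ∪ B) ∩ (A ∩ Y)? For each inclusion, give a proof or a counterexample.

Forward inclusion. Let x ∈ ((B ∩ Y) ∪ B) ∩ (A ∩ Y). Then x ∈ B ∩ A ∩ Y, from which x ∈ A.

Reverse inclusion. This inclusion fails. Take B = ∅, A = {1}, Y = ∅; then 1 ∈ A but 1 ∉ ((B ∩ Y) ∪ B) ∩ (A ∩ Y).

(⊆) holds; (⊇) fails.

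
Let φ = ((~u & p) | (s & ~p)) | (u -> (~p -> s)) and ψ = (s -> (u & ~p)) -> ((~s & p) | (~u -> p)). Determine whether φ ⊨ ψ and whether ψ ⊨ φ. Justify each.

Neither implication holds.

(⟹) This fails. Under p = F, u = F, s = F, the left side is true but the right side is false.

(⟸) This fails. Under p = F, u = T, s = F, the left side is false but the right side is true.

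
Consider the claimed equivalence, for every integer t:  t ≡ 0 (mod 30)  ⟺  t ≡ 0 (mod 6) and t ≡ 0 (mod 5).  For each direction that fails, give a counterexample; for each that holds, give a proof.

[⇒] Suppose t ≡ 0 (mod 30); write t = 30j + 0. Since 6 ∣ 30, reducing mod 6 gives t ≡ 0 (mod 6); since 5 ∣ 30, reducing mod 5 gives t ≡ 0 (mod 5).

[⇐] Conversely, if t ≡ 0 (mod 6) and t ≡ 0 (mod 5), then by the Chinese remainder theorem t ≡ 0 (mod 30). This is exactly t ≡ 0 (mod 30).

Equivalent; both directions hold.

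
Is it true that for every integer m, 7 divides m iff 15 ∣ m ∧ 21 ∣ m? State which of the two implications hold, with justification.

(⇒) fails; (⇐) holds.

(→) This fails: take m = 7. Certainly 7 ∣ 7, but 15 ∤ 7.

(←) Suppose 15 ∣ m and 21 ∣ m. Any common multiple of 15 and 21 is a multiple of their lcm; here lcm(15, 21) = 15·21/gcd(15, 21) = 315/3 = 105, so 105 ∣ m. Since 7 ∣ 105, it follows that 7 ∣ m.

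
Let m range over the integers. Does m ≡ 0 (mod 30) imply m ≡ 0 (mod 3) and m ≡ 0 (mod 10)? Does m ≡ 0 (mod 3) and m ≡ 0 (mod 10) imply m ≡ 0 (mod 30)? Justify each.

[⇒] Suppose m ≡ 0 (mod 30); write m = 30j + 0. Since 3 ∣ 30, reducing mod 3 gives m ≡ 0 (mod 3); since 10 ∣ 30, reducing mod 10 gives m ≡ 0 (mod 10).

[⇐] Conversely, if m ≡ 0 (mod 3) and m ≡ 0 (mod 10), then by the Chinese remainder theorem m ≡ 0 (mod 30). This is exactly m ≡ 0 (mod 30).

Both directions hold.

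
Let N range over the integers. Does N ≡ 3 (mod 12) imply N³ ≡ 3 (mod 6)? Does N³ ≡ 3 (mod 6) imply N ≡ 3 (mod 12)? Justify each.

Only the forward implication holds.

[⇒] Suppose N ≡ 3 (mod 12). Then N³ ≡ 3³ = 27 (mod 12), and since 6 ∣ 12, also N³ ≡ 3 (mod 6).

[⇐] This fails: take N = 9. Then 9³ = 729 ≡ 3 (mod 6), yet 9 ≡ 9 (mod 12), not 3.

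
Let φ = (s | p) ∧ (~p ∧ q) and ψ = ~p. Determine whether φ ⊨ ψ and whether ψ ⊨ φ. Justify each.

(→) Assume the antecedent. If p is true, the antecedent cannot hold. If p is false, ~p reduces to true regardless of the other variables. Either way ~p holds.

(←) This fails. Under p = F, q = F, s = F, the left side is false but the right side is true.

Only the forward direction holds.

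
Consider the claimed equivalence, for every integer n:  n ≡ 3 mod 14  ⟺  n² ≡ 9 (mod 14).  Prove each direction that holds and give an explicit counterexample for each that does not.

(⇒) Suppose n ≡ 3 mod 14. Write n = 14j + 3. Then (14j + 3)² = 196j² + 84j + 9 = 14(14j² + 6j) + 9, so n² ≡ 9 (mod 14).

(⇐) This fails: take n = 11. Then 11² = 121 ≡ 9 (mod 14), yet 11 ≡ 11 (mod 14), not 3.

Not equivalent: only (⇒) holds.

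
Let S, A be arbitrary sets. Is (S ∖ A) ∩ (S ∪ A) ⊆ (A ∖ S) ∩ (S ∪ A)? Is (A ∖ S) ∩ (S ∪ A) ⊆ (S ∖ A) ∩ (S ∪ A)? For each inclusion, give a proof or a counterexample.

Forward inclusion. This inclusion fails. Take S = {1}, A = ∅; then 1 ∈ (S ∖ A) ∩ (S ∪ A) but 1 ∉ (A ∖ S) ∩ (S ∪ A).

Reverse inclusion. This inclusion fails. Take S = ∅, A = {1}; then 1 ∈ (A ∖ S) ∩ (S ∪ A) but 1 ∉ (S ∖ A) ∩ (S ∪ A).

(⊆) fails and (⊇) fails.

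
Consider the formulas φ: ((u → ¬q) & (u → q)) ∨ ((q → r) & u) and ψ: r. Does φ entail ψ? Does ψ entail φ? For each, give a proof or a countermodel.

Only the reverse direction holds.

(⟹) This fails. Under r = F, q = F, u = F, the left side is true but the right side is false.

(⟸) Assume the antecedent. If r is true, the consequent reduces to true regardless of the other variables. If r is false, the antecedent cannot hold. Either way the consequent holds.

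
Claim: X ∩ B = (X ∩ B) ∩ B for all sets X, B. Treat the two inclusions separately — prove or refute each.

(⊆) Let x ∈ X ∩ B. Then x ∈ X ∩ B, from which x ∈ (X ∩ B) ∩ B.

(⊇) Let x ∈ (X ∩ B) ∩ B. Then x ∈ X ∩ B, from which x ∈ X ∩ B.

Both inclusions hold; the sets are equal.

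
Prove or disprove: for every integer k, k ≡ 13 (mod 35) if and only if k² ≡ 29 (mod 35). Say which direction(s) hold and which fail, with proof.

(⇒) holds; (⇐) fails.

(⇒) Suppose k ≡ 13 (mod 35). Write k = 35j + 13. Then (35j + 13)² = 1225j² + 910j + 169 = 35(35j² + 26j + 4) + 29, so k² ≡ 29 (mod 35).

(⇐) This fails: take k = 8. Then 8² = 64 ≡ 29 (mod 35), yet 8 ≡ 8 (mod 35), not 13.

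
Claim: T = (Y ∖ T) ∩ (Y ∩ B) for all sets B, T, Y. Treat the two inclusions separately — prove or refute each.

(⟹) This inclusion fails. Take B = ∅, T = {1}, Y = ∅; then 1 ∈ T but 1 ∉ (Y ∖ T) ∩ (Y ∩ B).

(⟸) This inclusion fails. Take B = {1}, T = ∅, Y = {1}; then 1 ∈ (Y ∖ T) ∩ (Y ∩ B) but 1 ∉ T.

Both inclusions fail.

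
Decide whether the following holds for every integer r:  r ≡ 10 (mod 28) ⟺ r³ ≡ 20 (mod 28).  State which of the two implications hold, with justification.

(⇒) holds; (⇐) fails.

(⇐) This fails: take r = 6. Then 6³ = 216 ≡ 20 (mod 28), yet 6 ≡ 6 (mod 28), not 10.

(⇒) Suppose r ≡ 10 (mod 28). Write r = 28j + 10. Then (28j + 10)³ = 21952j³ + 23520j² + 8400j + 1000 = 28(784j³ + 840j² + 300j + 35) + 20, so r³ ≡ 20 (mod 28).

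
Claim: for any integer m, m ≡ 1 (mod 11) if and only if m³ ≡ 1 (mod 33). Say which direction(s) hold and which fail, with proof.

The forward direction fails; the converse holds.

(→) This fails: take m = 12. Then 12 ≡ 1 (mod 11), but 12³ = 1728 ≡ 12 (mod 33), not 1.

(←) Conversely, the residues r modulo 33 with r³ ≡ 1 (mod 33) are exactly {1}, and each is ≡ 1 (mod 11).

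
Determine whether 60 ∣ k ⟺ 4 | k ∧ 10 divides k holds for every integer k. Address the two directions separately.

(⇐) This fails: take k = 20. Both 4 ∣ 20 and 10 ∣ 20, yet 20 is not a multiple of 60 (since 20 = 0·60 + 20), so 60 ∤ 20.

(⇒) If 60 ∣ k, write k = 60q. Since 60 = 15·4, k = 4·(15q), so 4 ∣ k; and since 60 = 6·10, k = 10·(6q), so 10 ∣ k.

The forward direction holds; the converse fails.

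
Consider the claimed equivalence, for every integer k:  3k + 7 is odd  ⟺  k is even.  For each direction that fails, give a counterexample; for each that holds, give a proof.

Equivalent; both directions hold.

[⇒] Suppose 3k + 7 is odd. Since 3 is odd, 3k and k have the same parity, so 3k + 7 ≡ k + 7 (mod 2). As 7 is odd, 3k + 7 is odd exactly when k is even. Thus k is even.

[⇐] Conversely, suppose k is even; write k = 2j. Then 3k + 7 = 3·(2j) + 7 = 2·3j + 7, which is odd.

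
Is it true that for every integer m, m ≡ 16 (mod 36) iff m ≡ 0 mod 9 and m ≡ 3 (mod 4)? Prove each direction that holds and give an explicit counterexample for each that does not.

Forward direction. This fails: m = 16 gives 16 ≡ 16 (mod 36) but 16 ≡ 7 (mod 9), so the conjunction on the right does not hold.

Converse. This fails: m = 27 satisfies both congruences on the right (27 ≡ 0 mod 9 and 27 ≡ 3 mod 4) yet 27 ≡ 27 (mod 36), not 16.

Neither direction holds.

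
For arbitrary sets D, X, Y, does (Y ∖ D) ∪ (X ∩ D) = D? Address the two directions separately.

Neither inclusion holds.

(⟹) This inclusion fails. Take D = ∅, X = ∅, Y = {1}; then 1 ∈ (Y ∖ D) ∪ (X ∩ D) but 1 ∉ D.

(⟸) This inclusion fails. Take D = {1}, X = ∅, Y = ∅; then 1 ∈ D but 1 ∉ (Y ∖ D) ∪ (X ∩ D).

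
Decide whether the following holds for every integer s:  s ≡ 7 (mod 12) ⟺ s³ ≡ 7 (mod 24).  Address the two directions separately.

(⟹) This fails: take s = 19. Then 19 ≡ 7 (mod 12), but 19³ = 6859 ≡ 19 (mod 24), not 7.

(⟸) Conversely, the residues r modulo 24 with r³ ≡ 7 (mod 24) are exactly {7}, and each is ≡ 7 (mod 12).

Only the converse holds.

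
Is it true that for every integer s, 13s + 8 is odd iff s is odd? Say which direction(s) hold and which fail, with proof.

Both directions hold; the statement is true.

(⇒) Suppose 13s + 8 is odd. Since 13 is odd, 13s and s have the same parity, so 13s + 8 ≡ s + 8 (mod 2). As 8 is even, 13s + 8 is odd exactly when s is odd. Thus s is odd.

(⇐) Conversely, suppose s is odd; write s = 2j + 1. Then 13s + 8 = 13·(2j + 1) + 8 = 2·13j + 21, which is odd.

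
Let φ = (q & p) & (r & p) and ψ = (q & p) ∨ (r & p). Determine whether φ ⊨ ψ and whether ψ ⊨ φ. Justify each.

Only the forward direction holds.

(⟹) Assume the antecedent. If q is true, the antecedent forces (q = T, p = T, r = T), and (q & p) ∨ (r & p) holds there. If q is false, the antecedent cannot hold. Either way (q & p) ∨ (r & p) holds.

(⟸) This fails. Under q = T, p = T, r = F, the left side is false but the right side is true.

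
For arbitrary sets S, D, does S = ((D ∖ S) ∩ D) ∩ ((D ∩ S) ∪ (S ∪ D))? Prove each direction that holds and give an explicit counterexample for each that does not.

(⊆) This inclusion fails. Take S = {1}, D = ∅; then 1 ∈ S but 1 ∉ ((D ∖ S) ∩ D) ∩ ((D ∩ S) ∪ (S ∪ D)).

(⊇) This inclusion fails. Take S = ∅, D = {1}; then 1 ∈ ((D ∖ S) ∩ D) ∩ ((D ∩ S) ∪ (S ∪ D)) but 1 ∉ S.

Both inclusions fail.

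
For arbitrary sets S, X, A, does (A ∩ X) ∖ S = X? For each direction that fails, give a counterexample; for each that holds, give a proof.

(⟹) Let x ∈ (A ∩ X) ∖ S. Then x ∈ X ∩ A and x ∉ S, from which x ∈ X.

(⟸) This inclusion fails. Take S = ∅, X = {1}, A = ∅; then 1 ∈ X but 1 ∉ (A ∩ X) ∖ S.

Only the forward inclusion holds.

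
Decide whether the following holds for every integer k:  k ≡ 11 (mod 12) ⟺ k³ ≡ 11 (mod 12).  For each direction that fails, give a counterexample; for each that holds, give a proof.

The biconditional holds.

(⇒) Suppose k ≡ 11 (mod 12). Write k = 12j + 11. Then (12j + 11)³ = 1728j³ + 4752j² + 4356j + 1331 = 12(144j³ + 396j² + 363j + 110) + 11, so k³ ≡ 11 (mod 12).

(⇐) Conversely, suppose k³ ≡ 11 (mod 12). The only residue r in {0, …, 11} with r³ ≡ 11 (mod 12) is r = 11, so k ≡ 11 (mod 12).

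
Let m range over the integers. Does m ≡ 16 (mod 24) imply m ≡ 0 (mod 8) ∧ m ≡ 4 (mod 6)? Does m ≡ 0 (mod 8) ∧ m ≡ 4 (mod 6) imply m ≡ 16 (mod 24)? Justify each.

(→) Suppose m ≡ 16 (mod 24); write m = 24j + 16. Since 8 ∣ 24, reducing mod 8 gives m ≡ 16 ≡ 0 (mod 8); since 6 ∣ 24, reducing mod 6 gives m ≡ 16 ≡ 4 (mod 6).

(←) Conversely, if m ≡ 0 (mod 8) and m ≡ 4 (mod 6), then by the Chinese remainder theorem m ≡ 16 (mod 24). This is exactly m ≡ 16 (mod 24).

Equivalent; both directions hold.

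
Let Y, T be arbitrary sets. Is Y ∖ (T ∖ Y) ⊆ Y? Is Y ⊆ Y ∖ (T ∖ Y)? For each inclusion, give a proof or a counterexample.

The two sets are equal.

(⊆) Let x ∈ Y ∖ (T ∖ Y). Then either x ∈ Y and x ∉ T; or x ∈ Y ∩ T. In each case x ∈ Y, so Y ∖ (T ∖ Y) ⊆ Y.

(⊇) Let x ∈ Y. Then either x ∈ Y and x ∉ T; or x ∈ Y ∩ T. In each case x ∈ Y ∖ (T ∖ Y), so Y ⊆ Y ∖ (T ∖ Y).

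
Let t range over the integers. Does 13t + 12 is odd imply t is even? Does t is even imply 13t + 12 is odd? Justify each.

Neither implication holds.

(⟹) This fails: t = 3 gives 13t + 12 = 51, which is odd, but 3 is odd, not even.

(⟸) This also fails: t = 0 is even, but 13t + 12 = 12 is even, not odd.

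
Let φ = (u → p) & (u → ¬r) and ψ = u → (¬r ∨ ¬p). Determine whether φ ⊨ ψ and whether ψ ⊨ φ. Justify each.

Forward direction. Assume the antecedent. If r is true, the antecedent forces (r = T, p = F, u = F) or (r = T, p = T, u = F), and u → (¬r ∨ ¬p) holds there. If r is false, u → (¬r ∨ ¬p) reduces to true regardless of the other variables. Either way u → (¬r ∨ ¬p) holds.

Converse. This fails. Under r = F, p = F, u = T, the left side is false but the right side is true.

Only the forward direction holds.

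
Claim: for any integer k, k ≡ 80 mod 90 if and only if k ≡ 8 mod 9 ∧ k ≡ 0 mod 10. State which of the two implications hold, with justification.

Both implications hold.

(⇐) If k ≡ 8 (mod 9) and k ≡ 0 (mod 10), then by the Chinese remainder theorem k ≡ 80 (mod 90). This is exactly k ≡ 80 (mod 90).

(⇒) Suppose k ≡ 80 (mod 90); write k = 90j + 80. Since 9 ∣ 90, reducing mod 9 gives k ≡ 80 ≡ 8 (mod 9); since 10 ∣ 90, reducing mod 10 gives k ≡ 80 ≡ 0 (mod 10).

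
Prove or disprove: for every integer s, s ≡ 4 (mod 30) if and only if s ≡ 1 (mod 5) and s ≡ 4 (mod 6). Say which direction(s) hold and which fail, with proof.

(→) This fails: s = 4 gives 4 ≡ 4 (mod 30) but 4 ≡ 4 (mod 5), so the conjunction on the right does not hold.

(←) This fails: s = 16 satisfies both congruences on the right (16 ≡ 1 mod 5 and 16 ≡ 4 mod 6) yet 16 ≡ 16 (mod 30), not 4.

Both directions fail.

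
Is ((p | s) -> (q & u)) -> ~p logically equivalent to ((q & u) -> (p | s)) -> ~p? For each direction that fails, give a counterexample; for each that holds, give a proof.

(⟹) This fails. Under s = F, p = T, u = F, q = F, the left side is true but the right side is false.

(⟸) Assume the antecedent. If p is true, the antecedent cannot hold. If p is false, ((p | s) -> (q & u)) -> ~p reduces to true regardless of the other variables. Either way ((p | s) -> (q & u)) -> ~p holds.

Only the converse holds.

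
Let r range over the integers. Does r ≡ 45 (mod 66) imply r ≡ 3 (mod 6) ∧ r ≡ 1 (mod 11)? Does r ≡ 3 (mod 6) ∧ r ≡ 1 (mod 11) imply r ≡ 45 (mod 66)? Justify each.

Both directions hold; the statement is true.

(→) Suppose r ≡ 45 (mod 66); write r = 66j + 45. Since 6 ∣ 66, reducing mod 6 gives r ≡ 45 ≡ 3 (mod 6); since 11 ∣ 66, reducing mod 11 gives r ≡ 45 ≡ 1 (mod 11).

(←) Conversely, if r ≡ 3 (mod 6) and r ≡ 1 (mod 11), then by the Chinese remainder theorem r ≡ 45 (mod 66). This is exactly r ≡ 45 (mod 66).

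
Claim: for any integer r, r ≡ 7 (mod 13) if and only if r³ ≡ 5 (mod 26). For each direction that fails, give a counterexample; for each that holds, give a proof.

(⟹) This fails: take r = 20. Then 20 ≡ 7 (mod 13), but 20³ = 8000 ≡ 18 (mod 26), not 5.

(⟸) This fails: take r = 11. Then 11³ = 1331 ≡ 5 (mod 26), yet 11 ≡ 11 (mod 13), not 7.

Both directions fail.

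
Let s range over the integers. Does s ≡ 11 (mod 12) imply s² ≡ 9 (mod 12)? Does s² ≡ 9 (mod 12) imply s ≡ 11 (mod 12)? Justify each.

(→) This fails: take s = 11. Then 11 ≡ 11 (mod 12), but 11² = 121 ≡ 1 (mod 12), not 9.

(←) This fails: take s = 3. Then 3² = 9 ≡ 9 (mod 12), yet 3 ≡ 3 (mod 12), not 11.

Both directions fail.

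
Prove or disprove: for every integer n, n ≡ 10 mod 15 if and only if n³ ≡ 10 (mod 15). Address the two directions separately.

Forward direction. Suppose n ≡ 10 mod 15. Write n = 15j + 10. Then (15j + 10)³ = 3375j³ + 6750j² + 4500j + 1000 = 15(225j³ + 450j² + 300j + 66) + 10, so n³ ≡ 10 (mod 15).

Converse. Suppose n³ ≡ 10 (mod 15). The only residue r in {0, …, 14} with r³ ≡ 10 (mod 15) is r = 10, so n ≡ 10 (mod 15).

Both implications hold.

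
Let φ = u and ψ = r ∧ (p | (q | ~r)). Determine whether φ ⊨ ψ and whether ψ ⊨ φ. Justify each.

(⟹) This fails. Under p = F, u = T, q = F, r = F, the left side is true but the right side is false.

(⟸) This fails. Under p = T, u = F, q = F, r = T, the left side is false but the right side is true.

Both directions fail.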